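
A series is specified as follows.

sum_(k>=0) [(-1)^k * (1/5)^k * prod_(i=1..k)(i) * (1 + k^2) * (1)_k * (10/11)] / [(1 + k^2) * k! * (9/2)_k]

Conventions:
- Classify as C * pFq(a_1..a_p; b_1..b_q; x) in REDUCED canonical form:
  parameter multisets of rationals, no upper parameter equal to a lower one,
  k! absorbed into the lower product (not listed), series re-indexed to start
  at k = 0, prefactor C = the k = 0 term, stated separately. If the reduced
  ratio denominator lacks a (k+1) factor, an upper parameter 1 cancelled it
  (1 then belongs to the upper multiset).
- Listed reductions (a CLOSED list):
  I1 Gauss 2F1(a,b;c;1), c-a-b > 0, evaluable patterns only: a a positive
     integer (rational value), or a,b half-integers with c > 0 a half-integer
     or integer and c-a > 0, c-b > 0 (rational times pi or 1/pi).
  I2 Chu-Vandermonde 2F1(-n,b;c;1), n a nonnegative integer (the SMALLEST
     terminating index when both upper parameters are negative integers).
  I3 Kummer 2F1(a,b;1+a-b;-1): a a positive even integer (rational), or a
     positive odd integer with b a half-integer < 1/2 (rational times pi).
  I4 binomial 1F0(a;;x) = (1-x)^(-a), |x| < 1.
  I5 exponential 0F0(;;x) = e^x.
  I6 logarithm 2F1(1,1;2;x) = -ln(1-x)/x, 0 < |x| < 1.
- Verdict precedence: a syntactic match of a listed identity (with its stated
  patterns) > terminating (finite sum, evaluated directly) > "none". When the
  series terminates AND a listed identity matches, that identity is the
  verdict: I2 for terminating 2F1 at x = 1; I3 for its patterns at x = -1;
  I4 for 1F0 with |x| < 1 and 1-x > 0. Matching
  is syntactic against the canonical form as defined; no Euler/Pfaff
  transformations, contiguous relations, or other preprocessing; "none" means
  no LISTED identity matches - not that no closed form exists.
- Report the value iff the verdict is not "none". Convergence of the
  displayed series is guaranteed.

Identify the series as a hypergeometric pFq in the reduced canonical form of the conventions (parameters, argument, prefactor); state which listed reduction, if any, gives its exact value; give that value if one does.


This is 10/11 * 2F1(1, 1; 9/2; -1/5) in reduced canonical form. Verdict: none. A 2F1 with upper {1, 1} fits none of I1-I6 at x = -1/5; the sum runs forever.

The tell: with t_0 = 10/11, the (-1)^k factor (C = 10/11, x = -1/5) folds into the argument's sign.
Adjacent-term ratio: r(k) = (-1/5) * (k+1) (k+1) / [(k+9/2) (k+1)] - rational; roots negated = parameters, x = (-1/5), C = 10/11.


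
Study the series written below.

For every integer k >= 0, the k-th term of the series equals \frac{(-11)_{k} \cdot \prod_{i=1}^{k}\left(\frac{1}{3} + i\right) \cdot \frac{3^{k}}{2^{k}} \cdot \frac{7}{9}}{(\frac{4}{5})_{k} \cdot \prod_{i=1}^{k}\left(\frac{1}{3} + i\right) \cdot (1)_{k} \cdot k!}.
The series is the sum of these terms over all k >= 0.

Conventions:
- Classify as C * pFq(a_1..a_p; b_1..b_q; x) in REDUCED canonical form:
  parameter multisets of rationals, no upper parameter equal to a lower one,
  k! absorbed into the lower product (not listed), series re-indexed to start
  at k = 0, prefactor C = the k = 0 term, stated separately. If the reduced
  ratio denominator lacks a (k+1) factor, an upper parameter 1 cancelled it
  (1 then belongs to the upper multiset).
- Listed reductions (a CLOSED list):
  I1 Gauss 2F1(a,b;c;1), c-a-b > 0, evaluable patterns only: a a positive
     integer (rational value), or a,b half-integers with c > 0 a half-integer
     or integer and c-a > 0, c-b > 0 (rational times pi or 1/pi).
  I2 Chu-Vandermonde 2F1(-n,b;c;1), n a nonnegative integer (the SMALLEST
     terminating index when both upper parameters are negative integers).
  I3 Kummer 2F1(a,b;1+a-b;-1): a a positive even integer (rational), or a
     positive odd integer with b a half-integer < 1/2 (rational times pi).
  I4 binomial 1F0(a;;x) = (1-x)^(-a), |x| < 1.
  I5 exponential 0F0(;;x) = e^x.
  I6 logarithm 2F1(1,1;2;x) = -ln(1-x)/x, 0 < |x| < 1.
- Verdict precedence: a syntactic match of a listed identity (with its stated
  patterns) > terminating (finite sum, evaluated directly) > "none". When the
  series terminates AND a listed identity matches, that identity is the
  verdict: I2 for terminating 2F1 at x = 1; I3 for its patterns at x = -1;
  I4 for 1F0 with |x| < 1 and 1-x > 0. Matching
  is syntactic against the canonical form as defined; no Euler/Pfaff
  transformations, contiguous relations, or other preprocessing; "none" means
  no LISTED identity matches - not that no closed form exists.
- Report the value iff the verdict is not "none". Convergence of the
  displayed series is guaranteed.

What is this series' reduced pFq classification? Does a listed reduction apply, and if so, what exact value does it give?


Prefactor \frac{7}{9}, argument \frac{3}{2}: 1F2 with upper {-11} over lower {\frac{4}{5}, 1}. Verdict: terminating at k = 11: the factor (-11)_k kills every later term; summing the 12 survivors is exact. Its exact value is \frac{85225271843749026607}{24419442606005551104}.

First insight: from the first term \frac{7}{9}: the parameter 4/3 appears in both the upper and lower lists and cancels.
Term ratio: r(k) = \frac{3}{2} * (k-11) / [(k+\frac{4}{5}) (k+1) (k+1)] - rational in k, leading ratio \frac{3}{2}; with t_0 = \frac{7}{9}, classification follows.


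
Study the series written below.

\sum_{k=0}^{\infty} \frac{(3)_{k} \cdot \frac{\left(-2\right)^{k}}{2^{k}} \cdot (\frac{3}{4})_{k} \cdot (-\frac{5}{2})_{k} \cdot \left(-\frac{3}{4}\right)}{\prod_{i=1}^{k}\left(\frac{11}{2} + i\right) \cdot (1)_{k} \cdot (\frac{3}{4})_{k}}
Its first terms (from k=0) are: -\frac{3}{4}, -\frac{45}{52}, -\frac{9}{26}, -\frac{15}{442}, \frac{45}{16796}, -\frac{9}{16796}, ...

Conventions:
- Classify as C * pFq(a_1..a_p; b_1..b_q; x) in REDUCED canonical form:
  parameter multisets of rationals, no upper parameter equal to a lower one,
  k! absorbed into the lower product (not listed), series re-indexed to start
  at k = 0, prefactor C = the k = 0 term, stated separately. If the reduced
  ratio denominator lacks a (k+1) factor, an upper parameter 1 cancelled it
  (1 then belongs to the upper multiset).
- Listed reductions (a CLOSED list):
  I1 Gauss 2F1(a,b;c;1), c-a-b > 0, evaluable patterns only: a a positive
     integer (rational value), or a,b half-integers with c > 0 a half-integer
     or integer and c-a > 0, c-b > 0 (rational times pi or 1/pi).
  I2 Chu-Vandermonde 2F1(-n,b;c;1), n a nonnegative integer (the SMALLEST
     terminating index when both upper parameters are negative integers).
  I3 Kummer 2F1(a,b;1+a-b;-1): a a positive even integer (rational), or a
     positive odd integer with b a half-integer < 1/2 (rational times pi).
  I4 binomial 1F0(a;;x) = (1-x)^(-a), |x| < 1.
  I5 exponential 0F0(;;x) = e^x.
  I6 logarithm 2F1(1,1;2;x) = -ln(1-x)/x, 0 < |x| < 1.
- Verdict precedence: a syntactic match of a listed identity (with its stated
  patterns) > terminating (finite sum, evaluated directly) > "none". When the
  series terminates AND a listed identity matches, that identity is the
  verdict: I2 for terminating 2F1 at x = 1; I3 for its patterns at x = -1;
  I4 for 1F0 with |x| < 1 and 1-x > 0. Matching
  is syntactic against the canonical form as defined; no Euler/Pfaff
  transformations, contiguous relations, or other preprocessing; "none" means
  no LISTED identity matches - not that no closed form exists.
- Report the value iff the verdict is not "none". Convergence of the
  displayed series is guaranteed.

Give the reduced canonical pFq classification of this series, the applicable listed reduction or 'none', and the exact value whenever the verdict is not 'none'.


Structural cue: t_0 being -\frac{3}{4}, the two k-th powers (prefactor -3/4) combine into one argument.
Consecutive-term ratio: r(k) = -1 * (k-\frac{5}{2}) (k+3) / [(k+\frac{13}{2}) (k+1)] - rational in k, leading ratio -1; with t_0 = -\frac{3}{4}, classification follows.

The series (x = -1) is 2F1: upper {-\frac{5}{2}, 3}, lower {\frac{13}{2}}, prefactor -\frac{3}{4}. Verdict: Kummer's theorem (I3) applies (x = -1; c = \frac{13}{2} equals 1+a-b for upper {-\frac{5}{2}, 3}: listed pattern). Hence: \left(-\frac{10395}{16384}\right) \cdot \pi.


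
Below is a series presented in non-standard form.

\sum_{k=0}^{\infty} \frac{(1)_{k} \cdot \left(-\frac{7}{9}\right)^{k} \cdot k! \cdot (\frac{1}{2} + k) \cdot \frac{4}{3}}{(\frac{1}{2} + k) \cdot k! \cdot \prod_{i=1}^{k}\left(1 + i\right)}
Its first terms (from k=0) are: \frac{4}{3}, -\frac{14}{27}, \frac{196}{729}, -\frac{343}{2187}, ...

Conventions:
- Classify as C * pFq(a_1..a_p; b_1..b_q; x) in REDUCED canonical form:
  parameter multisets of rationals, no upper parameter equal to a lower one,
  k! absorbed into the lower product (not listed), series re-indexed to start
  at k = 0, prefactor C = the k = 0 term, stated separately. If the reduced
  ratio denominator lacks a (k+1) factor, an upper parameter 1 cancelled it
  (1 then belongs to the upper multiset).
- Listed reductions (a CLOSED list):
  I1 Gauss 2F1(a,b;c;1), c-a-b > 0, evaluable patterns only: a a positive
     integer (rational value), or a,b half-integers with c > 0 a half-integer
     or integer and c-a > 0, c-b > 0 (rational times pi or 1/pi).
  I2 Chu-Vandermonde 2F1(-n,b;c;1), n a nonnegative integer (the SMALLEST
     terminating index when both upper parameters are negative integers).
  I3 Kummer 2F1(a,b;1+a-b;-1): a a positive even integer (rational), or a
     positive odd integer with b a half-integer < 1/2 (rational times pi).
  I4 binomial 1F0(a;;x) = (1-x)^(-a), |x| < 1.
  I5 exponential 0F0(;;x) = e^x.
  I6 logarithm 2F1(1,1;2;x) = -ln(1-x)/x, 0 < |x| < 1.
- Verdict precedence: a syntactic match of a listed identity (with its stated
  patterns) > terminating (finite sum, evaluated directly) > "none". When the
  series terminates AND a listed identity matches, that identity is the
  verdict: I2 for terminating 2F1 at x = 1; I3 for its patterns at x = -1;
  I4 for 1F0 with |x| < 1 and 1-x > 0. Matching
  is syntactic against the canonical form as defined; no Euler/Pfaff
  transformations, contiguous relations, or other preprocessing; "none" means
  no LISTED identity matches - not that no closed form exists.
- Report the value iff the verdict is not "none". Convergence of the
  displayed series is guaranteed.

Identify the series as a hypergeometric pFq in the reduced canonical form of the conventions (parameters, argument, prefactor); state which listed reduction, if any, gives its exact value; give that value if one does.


First insight: t_0 being \frac{4}{3}, the lower running product (C = 4/3, x = -7/9) is a rising factorial.
Ratio: r(k) = -\frac{7}{9} * (k+1) (k+1) / [(k+2) (k+1)] - rational in k, leading ratio -\frac{7}{9}; with t_0 = \frac{4}{3}, classification follows.

x = -\frac{7}{9} here; the reduced form reads 2F1, upper {1, 1}, lower {2}, C = \frac{4}{3}. Verdict: the I6 logarithm reduction matches (the logarithm: parameters (1,1;2), x = -\frac{7}{9}). Sum: \frac{12}{7} \cdot \ln\left(\frac{16}{9}\right).


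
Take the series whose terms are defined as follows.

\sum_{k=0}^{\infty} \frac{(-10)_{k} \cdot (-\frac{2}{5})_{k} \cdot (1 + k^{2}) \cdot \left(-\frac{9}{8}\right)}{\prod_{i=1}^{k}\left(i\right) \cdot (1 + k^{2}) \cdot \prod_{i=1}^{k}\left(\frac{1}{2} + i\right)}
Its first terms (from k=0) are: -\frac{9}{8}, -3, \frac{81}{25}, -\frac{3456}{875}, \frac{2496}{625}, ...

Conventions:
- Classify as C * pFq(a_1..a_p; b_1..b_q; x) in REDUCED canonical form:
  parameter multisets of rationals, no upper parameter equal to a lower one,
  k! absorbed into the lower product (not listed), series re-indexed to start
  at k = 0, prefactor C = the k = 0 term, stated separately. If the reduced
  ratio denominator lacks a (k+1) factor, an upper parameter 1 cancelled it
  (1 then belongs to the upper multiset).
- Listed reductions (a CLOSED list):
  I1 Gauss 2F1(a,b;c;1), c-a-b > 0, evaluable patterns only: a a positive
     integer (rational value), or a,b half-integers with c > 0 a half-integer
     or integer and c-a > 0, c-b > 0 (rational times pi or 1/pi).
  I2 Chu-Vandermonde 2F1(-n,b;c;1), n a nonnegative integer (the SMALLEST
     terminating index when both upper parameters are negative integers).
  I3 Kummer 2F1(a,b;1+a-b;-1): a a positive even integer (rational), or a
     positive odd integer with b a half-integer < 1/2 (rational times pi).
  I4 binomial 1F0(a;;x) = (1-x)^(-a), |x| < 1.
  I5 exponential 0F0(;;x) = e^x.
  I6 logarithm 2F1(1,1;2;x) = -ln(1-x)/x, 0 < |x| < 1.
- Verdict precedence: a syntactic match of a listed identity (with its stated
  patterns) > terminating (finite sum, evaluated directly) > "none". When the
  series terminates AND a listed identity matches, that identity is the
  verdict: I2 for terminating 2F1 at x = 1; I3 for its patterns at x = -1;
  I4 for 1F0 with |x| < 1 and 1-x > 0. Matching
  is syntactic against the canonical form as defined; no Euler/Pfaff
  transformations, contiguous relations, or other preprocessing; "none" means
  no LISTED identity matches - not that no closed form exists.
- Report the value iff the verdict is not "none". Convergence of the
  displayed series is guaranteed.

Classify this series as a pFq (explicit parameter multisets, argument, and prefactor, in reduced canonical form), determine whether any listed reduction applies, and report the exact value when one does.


With C = -\frac{9}{8}: the canonical form is 2F1(-10, -\frac{2}{5}; \frac{3}{2}; 1). Verdict at x = 1: the Chu-Vandermonde identity I2 matches (terminating 2F1 at x = 1 with n = 10, b = -2/5, c = \frac{3}{2}). Value: -\frac{90477938361}{33203125000}.

Structural cue: t_0 being -\frac{9}{8}, the factor k^2 + 1 cancels (top and bottom), leaving prefactor -9/8.
Ratio: r(k) = 1 * (k-10) (k-\frac{2}{5}) / [(k+\frac{3}{2}) (k+1)] ; factor over Q: parameters, x = 1, and C = -\frac{9}{8}.


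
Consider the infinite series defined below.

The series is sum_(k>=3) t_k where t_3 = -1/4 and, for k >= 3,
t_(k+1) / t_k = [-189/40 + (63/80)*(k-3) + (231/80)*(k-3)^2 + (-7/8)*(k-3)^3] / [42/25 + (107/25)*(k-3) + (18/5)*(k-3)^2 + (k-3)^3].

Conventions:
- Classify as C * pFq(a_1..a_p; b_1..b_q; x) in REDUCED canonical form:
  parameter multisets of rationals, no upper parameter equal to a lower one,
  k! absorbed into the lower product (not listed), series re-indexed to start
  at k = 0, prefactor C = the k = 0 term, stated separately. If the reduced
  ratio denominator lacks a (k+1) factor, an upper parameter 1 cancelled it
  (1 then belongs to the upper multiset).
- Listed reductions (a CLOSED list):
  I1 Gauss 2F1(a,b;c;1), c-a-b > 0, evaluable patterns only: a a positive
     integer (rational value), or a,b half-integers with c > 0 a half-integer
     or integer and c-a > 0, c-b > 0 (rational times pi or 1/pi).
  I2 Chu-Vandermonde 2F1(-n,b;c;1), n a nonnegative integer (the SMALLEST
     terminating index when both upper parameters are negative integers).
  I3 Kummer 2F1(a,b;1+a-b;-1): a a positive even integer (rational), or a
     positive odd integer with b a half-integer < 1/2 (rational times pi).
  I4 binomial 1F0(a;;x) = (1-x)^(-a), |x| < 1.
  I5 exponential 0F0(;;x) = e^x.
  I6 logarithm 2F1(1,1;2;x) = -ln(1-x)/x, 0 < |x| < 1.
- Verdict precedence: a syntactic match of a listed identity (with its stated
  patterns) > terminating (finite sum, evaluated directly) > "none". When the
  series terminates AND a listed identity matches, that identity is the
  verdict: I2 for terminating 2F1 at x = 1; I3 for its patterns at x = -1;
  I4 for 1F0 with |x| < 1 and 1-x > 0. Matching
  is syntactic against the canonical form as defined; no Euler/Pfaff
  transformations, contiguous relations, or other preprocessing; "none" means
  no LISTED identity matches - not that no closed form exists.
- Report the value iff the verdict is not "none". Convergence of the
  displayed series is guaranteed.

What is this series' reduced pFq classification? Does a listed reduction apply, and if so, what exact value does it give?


The series (x = -7/8) is 2F1: upper {-3, -3/2}, lower {7/5}, prefactor -1/4. Verdict: terminating (-3 upstairs). 4 nonzero terms in all; added directly. Exact value: 355907/1114112.

First insight: t_0 = -1/4 here, and the expanded ratio factors over Q; C = -1/4, roots give parameters.
Step ratio: r(k) = (-7/8) * (k-3) (k-3/2) / [(k+7/5) (k+1)] - poly over poly, x = (-7/8) from leading terms; C = -1/4 at k = 0.


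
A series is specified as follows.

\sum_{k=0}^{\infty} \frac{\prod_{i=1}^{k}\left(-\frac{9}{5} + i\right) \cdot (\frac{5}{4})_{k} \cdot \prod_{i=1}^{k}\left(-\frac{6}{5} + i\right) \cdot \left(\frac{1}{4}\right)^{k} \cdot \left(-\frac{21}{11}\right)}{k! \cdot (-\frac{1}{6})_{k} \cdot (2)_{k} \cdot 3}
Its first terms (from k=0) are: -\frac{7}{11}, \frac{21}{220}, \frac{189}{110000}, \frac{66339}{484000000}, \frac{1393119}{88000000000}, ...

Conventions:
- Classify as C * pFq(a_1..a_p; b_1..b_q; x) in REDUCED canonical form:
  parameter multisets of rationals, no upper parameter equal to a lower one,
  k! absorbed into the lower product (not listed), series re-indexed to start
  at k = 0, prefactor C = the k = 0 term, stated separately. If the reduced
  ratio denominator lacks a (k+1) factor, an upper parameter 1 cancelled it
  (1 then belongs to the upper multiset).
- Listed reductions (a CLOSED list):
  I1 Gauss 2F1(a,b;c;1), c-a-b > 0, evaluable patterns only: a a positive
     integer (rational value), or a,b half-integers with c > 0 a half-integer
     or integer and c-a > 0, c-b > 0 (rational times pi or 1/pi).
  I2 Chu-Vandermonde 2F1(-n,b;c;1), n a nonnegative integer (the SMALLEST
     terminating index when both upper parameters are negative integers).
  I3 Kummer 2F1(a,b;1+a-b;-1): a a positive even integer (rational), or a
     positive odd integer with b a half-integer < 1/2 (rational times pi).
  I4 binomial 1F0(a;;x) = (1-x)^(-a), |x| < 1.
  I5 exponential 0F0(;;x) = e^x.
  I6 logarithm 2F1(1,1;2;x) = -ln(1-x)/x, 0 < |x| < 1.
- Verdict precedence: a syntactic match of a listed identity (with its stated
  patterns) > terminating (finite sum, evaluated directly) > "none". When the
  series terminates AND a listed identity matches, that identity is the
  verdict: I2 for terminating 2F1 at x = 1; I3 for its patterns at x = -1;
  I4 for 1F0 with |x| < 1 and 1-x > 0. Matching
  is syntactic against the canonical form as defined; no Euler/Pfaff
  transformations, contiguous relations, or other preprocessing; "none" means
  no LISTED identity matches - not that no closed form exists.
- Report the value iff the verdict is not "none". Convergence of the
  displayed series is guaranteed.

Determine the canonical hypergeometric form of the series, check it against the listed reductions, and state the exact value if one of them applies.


First insight: with t_0 = -\frac{7}{11}, the constant factors (C = -7/11, x = 1/4) combine into one prefactor.
Step ratio: r(k) = \frac{1}{4} * (k-\frac{4}{5}) (k-\frac{1}{5}) (k+\frac{5}{4}) / [(k-\frac{1}{6}) (k+2) (k+1)] - rational in k. x = \frac{1}{4}; t_0 = -\frac{7}{11}; negate the roots.

This is -\frac{7}{11} * 3F2(-\frac{4}{5}, -\frac{1}{5}, \frac{5}{4}; -\frac{1}{6}, 2; \frac{1}{4}) in reduced canonical form. Verdict: none. Every listed pattern misses the 3F2 form at \frac{1}{4}, upper {-\frac{4}{5}, -\frac{1}{5}, \frac{5}{4}}.


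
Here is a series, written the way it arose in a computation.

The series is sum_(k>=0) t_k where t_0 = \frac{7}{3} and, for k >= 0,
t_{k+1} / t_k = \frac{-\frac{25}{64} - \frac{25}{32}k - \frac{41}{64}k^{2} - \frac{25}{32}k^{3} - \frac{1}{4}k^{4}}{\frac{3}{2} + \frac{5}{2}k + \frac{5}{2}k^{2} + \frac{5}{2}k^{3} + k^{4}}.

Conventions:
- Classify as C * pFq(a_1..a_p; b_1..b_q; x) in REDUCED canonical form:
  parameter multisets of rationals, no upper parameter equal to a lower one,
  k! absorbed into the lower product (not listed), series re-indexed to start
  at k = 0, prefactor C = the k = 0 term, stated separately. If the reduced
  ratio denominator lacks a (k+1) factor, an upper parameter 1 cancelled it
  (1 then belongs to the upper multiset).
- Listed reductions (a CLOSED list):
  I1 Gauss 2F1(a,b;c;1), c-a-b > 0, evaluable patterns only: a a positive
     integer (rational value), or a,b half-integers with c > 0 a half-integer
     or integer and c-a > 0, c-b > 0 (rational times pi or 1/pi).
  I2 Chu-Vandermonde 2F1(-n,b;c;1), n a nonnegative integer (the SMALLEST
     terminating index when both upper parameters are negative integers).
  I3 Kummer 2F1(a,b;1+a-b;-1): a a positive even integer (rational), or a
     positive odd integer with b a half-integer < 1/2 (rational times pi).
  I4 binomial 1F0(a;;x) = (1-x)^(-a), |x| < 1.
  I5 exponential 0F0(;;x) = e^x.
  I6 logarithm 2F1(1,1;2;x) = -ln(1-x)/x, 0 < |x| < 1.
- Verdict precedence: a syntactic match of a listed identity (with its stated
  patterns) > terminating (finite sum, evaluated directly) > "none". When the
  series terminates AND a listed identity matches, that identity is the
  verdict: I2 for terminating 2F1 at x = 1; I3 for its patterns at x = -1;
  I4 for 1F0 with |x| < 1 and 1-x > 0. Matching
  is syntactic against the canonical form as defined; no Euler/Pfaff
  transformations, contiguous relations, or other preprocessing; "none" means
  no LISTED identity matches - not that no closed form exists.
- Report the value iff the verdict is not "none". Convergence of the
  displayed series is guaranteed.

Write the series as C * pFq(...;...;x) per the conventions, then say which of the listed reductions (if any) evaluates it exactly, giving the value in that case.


The series (x = -\frac{1}{4}) is 2F1: upper {\frac{5}{8}, \frac{5}{2}}, lower {\frac{3}{2}}, prefactor \frac{7}{3}. Verdict: no listed reduction: x = -\frac{1}{4} and upper {\frac{5}{8}, \frac{5}{2}} fail every I1-I6 pattern.

The tell: t_0 being \frac{7}{3}, factor the ratio over Q (C = 7/3): negated roots = parameters.
Ratio: r(k) = -\frac{1}{4} * (k+\frac{5}{8}) (k+\frac{5}{2}) / [(k+\frac{3}{2}) (k+1)] - poly over poly, x = -\frac{1}{4} from leading terms; C = \frac{7}{3} at k = 0.


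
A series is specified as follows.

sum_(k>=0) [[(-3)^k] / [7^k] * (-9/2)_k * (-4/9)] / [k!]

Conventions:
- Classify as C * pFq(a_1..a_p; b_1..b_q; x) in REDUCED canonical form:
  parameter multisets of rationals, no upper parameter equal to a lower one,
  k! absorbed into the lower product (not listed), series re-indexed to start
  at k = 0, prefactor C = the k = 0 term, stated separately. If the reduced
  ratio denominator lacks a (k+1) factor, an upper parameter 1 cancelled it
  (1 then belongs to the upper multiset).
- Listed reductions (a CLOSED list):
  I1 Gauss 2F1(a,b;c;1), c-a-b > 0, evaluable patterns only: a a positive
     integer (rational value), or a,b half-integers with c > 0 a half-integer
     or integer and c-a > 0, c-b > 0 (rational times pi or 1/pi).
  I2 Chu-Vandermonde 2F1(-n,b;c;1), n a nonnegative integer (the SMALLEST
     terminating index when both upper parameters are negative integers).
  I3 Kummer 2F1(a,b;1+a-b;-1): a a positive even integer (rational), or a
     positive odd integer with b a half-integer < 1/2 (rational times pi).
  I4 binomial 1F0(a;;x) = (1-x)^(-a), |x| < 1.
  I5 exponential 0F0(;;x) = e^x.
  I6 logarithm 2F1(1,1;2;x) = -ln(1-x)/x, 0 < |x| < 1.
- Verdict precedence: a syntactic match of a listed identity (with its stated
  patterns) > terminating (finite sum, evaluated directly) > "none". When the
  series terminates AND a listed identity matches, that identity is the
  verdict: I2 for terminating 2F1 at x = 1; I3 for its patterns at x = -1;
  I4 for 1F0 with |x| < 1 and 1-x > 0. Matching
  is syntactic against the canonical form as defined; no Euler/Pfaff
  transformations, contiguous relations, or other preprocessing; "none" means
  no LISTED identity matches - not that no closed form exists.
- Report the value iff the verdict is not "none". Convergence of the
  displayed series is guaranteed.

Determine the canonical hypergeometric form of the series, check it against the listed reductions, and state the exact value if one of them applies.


The series (x = -3/7) is 1F0: upper {-9/2}, lower {-}, prefactor -4/9. Verdict (x = -3/7): binomial (I4) applies (the 1F0 binomial series: exponent 9/2, x = -3/7). Exact value: (-4/9) * (10/7)^(9/2).

First insight: with t_0 = -4/9, the two geometric factors (C = -4/9) combine into one argument.
Adjacent-term ratio: r(k) = (-3/7) * (k-9/2) / [(k+1)] - rational in k. x = (-3/7); t_0 = -4/9; negate the roots.


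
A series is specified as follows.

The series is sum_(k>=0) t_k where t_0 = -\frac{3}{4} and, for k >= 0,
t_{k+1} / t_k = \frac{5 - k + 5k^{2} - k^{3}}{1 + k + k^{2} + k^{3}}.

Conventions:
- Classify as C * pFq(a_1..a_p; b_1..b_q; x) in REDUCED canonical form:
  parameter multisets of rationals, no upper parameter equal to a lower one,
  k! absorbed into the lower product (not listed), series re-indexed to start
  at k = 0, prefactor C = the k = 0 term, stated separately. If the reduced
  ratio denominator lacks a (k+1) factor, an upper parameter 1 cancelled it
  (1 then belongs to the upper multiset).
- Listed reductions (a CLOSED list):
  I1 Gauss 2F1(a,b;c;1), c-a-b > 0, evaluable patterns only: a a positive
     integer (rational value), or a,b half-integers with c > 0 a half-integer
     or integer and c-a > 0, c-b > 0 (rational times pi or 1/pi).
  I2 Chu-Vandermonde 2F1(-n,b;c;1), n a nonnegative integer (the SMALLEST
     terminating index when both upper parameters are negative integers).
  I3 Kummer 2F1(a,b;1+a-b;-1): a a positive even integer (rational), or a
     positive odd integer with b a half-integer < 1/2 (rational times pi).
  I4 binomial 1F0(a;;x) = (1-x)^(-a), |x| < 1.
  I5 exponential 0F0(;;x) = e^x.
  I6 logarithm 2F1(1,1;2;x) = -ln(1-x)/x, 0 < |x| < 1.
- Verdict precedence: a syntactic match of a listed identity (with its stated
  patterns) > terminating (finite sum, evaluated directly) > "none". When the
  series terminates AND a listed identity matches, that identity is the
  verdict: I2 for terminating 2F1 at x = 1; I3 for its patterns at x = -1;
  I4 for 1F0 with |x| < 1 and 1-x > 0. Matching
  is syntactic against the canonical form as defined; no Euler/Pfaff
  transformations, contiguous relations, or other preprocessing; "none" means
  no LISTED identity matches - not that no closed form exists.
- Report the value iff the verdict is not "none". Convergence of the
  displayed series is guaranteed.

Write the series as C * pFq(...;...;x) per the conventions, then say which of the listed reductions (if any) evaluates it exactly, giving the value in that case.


This is -\frac{3}{4} * 1F0(-5; -; -1) in reduced canonical form. Verdict: terminating (-5 upstairs). 6 nonzero terms in all; added directly. Hence: -24.

The tell: x = -1 and the expanded ratio factors over Q; C = -3/4, x = -1, roots give parameters.
Step ratio: r(k) = -1 * (k-5) / [(k+1)] - rational; roots negated = parameters, x = -1, C = -\frac{3}{4}.


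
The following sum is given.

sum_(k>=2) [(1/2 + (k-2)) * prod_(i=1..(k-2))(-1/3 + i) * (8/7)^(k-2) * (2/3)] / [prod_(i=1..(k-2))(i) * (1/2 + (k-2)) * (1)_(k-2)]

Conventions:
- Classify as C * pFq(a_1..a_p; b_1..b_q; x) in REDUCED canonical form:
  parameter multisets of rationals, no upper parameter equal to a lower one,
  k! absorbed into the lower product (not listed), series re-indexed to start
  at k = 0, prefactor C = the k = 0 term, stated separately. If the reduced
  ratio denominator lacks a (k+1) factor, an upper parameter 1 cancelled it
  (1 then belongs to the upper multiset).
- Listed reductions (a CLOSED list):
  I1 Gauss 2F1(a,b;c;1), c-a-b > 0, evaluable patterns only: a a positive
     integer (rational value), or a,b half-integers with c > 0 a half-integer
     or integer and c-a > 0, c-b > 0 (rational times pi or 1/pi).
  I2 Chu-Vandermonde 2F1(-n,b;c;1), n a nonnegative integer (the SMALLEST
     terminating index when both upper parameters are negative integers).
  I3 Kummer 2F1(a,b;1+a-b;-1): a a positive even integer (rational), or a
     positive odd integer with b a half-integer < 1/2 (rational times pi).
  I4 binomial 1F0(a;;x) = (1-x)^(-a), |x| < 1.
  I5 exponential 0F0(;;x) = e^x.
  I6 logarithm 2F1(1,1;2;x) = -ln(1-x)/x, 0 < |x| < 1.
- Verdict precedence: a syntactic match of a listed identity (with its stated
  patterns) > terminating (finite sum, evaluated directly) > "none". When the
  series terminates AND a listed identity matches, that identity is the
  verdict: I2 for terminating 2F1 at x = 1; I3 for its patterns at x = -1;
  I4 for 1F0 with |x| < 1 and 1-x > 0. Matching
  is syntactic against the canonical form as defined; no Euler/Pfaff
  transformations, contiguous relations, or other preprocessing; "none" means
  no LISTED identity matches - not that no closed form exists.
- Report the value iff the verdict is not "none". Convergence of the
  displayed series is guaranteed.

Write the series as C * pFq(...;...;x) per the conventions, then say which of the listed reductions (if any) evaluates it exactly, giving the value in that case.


x = 8/7 here; the reduced form reads 1F1, upper {2/3}, lower {1}, C = 2/3. Verdict: none here - no I1-I6 shape fits x = 8/7 with lower {1}.

Structural cue: t_0 being 2/3, the running product (C = 2/3, x = 8/7) telescopes to a rising factorial.
Consecutive-term ratio: r(k) = (8/7) * (k+2/3) / [(k+1) (k+1)] - rational in k, leading ratio (8/7); with t_0 = 2/3, classification follows.


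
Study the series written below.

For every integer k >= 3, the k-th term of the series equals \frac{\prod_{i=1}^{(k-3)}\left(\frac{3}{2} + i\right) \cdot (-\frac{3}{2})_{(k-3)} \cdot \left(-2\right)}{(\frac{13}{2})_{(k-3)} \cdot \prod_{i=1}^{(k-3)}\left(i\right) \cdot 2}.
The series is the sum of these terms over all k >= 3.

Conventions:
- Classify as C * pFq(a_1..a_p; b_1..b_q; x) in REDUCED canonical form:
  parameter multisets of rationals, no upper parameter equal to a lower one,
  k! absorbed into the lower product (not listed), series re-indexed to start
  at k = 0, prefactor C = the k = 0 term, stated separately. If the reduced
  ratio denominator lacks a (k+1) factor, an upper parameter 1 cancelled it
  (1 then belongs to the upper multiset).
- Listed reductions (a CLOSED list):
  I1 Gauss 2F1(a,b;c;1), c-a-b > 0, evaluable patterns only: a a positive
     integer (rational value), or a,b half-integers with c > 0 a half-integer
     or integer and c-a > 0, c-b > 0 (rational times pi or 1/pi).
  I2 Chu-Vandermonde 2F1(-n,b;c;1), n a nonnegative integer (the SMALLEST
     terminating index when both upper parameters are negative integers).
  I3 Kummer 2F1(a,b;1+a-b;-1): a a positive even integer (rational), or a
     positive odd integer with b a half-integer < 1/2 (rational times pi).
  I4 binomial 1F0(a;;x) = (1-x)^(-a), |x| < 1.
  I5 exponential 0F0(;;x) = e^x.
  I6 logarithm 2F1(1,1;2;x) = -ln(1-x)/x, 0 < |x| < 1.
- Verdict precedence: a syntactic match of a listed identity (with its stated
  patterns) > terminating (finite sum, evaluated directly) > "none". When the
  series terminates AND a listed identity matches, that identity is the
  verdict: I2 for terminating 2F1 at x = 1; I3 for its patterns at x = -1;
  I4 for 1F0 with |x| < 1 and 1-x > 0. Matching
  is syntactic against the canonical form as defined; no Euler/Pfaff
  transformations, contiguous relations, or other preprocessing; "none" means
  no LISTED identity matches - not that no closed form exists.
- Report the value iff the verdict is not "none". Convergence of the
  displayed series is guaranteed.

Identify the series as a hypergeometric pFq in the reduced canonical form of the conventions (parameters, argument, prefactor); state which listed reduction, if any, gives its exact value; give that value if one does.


Classification (C = -1): 2F1 with upper {-\frac{3}{2}, \frac{5}{2}}, lower {\frac{13}{2}}, argument x = 1. Verdict (x = 1): the half-integer Gauss pattern (I1) applies (x = 1; upper {-\frac{3}{2}, \frac{5}{2}} half-integers, c = \frac{13}{2} in the evaluable pattern). Hence: \left(-\frac{10395}{65536}\right) \cdot \pi.

Key step: t_0 being -1, the constant factors (C = -1, x = 1) combine into one prefactor.
Ratio: r(k) = 1 * (k-\frac{3}{2}) (k+\frac{5}{2}) / [(k+\frac{13}{2}) (k+1)] ; factor over Q: parameters, x = 1, and C = -1.


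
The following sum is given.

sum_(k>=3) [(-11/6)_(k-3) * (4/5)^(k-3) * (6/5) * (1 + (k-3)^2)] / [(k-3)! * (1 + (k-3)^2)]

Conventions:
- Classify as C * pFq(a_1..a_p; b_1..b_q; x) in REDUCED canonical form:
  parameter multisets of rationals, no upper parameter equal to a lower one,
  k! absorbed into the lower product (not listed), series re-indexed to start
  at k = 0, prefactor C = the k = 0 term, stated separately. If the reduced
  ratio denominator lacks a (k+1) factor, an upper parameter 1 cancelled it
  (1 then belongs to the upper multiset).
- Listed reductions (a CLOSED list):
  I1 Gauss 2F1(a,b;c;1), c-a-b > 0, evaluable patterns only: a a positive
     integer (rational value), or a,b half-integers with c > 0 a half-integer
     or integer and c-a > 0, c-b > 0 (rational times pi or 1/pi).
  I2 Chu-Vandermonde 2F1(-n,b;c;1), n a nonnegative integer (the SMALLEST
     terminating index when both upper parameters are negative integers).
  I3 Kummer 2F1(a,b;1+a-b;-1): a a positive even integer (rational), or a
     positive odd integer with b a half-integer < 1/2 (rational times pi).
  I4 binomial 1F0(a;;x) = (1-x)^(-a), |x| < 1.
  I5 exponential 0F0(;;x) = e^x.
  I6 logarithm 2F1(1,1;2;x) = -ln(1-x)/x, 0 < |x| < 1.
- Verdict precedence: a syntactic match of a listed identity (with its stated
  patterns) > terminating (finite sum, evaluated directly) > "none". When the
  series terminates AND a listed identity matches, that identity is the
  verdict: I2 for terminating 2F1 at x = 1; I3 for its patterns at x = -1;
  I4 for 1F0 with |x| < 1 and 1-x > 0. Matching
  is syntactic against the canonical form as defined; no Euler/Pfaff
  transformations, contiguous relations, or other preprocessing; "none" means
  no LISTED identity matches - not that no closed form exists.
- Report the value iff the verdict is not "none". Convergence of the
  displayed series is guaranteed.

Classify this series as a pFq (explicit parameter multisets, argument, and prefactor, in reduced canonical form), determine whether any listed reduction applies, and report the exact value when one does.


Structural cue: x = (4/5) and striking the common factor k^2 + 1 reduces the term (C = 6/5).
Adjacent-term ratio: r(k) = (4/5) * (k-11/6) / [(k+1)] - poly over poly, x = (4/5) from leading terms; C = 6/5 at k = 0.

Classification (C = 6/5): 1F0 with upper {-11/6}, lower {-}, argument x = 4/5. Verdict: the I4 binomial reduction applies (the 1F0 binomial series: exponent 11/6, x = 4/5). Value: (6/5) * (1/5)^(11/6).


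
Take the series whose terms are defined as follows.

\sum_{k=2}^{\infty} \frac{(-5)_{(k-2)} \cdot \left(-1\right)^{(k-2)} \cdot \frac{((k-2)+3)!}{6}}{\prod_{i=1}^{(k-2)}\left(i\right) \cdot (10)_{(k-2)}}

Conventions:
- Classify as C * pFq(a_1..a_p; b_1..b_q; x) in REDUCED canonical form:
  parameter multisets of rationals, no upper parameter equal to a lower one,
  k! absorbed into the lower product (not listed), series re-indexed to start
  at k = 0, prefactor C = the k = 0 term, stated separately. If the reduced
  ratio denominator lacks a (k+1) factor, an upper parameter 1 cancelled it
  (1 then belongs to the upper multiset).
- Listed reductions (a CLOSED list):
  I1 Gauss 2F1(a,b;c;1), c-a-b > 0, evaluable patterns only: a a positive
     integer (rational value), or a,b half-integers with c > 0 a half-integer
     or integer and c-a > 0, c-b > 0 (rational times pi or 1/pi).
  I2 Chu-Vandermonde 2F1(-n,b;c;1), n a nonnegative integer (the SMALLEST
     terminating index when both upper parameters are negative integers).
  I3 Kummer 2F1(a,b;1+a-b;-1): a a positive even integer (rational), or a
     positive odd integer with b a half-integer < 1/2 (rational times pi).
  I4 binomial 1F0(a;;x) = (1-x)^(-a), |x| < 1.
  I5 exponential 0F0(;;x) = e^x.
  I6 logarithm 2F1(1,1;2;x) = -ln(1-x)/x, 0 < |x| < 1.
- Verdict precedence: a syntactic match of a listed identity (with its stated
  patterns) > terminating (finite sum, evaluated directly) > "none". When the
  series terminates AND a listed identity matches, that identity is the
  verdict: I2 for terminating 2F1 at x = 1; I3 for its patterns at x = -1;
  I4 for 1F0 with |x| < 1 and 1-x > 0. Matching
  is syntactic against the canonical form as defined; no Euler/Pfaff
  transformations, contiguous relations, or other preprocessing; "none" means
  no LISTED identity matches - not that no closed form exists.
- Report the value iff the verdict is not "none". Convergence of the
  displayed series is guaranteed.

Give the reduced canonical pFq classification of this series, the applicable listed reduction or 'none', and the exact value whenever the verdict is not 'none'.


Canonical form: C = 1 times 2F1 with upper {-5, 4}, lower {10}, x = -1. Verdict: this is Kummer (I3) (x = -1; c = 10 equals 1+a-b for upper {-5, 4}: listed pattern). Exact value: 6.

First insight: t_0 being 1, the factorial ratio (C = 1) (k+a-1)!/(a-1)! is a rising factorial (a)_k.
Consecutive-term ratio: r(k) = -1 * (k-5) (k+4) / [(k+10) (k+1)] - poly over poly, x = -1 from leading terms; C = 1 at k = 0.


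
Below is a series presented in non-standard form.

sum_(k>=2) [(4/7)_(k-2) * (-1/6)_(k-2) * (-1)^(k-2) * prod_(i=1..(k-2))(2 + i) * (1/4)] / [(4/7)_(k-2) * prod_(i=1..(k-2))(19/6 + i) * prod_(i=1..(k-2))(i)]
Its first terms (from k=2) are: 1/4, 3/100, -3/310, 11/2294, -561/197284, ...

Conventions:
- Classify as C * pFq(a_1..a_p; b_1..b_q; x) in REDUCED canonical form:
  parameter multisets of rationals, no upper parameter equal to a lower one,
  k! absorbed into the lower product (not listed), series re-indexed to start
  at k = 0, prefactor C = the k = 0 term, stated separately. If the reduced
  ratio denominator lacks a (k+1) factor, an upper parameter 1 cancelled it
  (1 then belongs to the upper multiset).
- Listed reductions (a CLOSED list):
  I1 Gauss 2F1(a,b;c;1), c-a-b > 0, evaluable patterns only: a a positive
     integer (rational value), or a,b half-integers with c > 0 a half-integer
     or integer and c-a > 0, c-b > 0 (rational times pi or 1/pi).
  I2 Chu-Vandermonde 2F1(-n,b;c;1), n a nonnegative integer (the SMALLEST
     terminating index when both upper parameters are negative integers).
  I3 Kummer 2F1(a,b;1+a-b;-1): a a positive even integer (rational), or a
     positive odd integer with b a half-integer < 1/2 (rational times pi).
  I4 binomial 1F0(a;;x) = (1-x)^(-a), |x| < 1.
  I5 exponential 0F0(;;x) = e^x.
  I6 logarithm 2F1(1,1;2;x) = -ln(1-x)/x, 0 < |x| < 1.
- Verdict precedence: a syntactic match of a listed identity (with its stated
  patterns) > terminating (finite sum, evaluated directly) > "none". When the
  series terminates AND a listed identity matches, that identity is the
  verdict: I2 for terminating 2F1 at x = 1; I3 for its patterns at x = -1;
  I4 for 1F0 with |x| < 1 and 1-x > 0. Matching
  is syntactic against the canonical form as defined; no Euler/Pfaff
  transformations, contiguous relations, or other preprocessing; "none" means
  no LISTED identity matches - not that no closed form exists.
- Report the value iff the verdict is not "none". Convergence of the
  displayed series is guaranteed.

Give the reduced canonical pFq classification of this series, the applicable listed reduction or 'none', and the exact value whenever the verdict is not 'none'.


This is 1/4 * 2F1(-1/6, 3; 25/6; -1) in reduced canonical form. Verdict: none - at argument -1 the multisets {-1/6, 3} ; {25/6} match no listed identity.

Structural cue: with t_0 = 1/4, the product of the first k integers (C = 1/4, x = -1) is k!.
Ratio: r(k) = (-1) * (k-1/6) (k+3) / [(k+25/6) (k+1)] - rational in k. x = (-1); t_0 = 1/4; negate the roots.


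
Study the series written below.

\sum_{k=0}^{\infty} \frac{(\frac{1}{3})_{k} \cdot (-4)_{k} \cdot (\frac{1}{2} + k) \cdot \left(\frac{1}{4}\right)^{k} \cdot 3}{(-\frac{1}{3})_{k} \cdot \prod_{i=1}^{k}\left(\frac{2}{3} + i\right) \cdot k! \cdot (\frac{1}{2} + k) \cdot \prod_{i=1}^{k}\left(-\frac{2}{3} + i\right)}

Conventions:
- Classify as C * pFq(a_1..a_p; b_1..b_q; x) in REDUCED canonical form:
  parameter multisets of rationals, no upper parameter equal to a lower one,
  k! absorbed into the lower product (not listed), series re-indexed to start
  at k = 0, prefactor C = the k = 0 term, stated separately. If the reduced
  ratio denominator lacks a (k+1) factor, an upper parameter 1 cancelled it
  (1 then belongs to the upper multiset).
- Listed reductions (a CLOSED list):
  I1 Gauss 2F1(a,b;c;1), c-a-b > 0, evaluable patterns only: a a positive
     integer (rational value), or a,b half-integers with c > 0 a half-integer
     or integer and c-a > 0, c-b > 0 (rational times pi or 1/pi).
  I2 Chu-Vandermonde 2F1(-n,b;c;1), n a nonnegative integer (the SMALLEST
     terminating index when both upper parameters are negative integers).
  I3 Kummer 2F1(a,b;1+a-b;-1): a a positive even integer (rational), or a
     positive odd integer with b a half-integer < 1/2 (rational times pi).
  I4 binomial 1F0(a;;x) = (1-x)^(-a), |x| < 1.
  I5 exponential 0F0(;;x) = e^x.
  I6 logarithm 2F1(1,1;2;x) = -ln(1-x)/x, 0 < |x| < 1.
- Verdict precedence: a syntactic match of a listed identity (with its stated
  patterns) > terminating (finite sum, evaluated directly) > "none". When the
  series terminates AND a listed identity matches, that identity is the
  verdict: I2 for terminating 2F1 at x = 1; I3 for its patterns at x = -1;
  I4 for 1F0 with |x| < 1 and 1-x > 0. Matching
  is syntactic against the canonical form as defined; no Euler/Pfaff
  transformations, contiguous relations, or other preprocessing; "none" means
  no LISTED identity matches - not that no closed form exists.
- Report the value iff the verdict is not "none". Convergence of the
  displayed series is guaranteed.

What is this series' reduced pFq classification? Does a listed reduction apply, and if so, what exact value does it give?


Reduced: x = \frac{1}{4}, 1F2, upper = {-4}, lower = {-\frac{1}{3}, \frac{5}{3}}, C = 3. Verdict: terminating at k = 4: the factor (-4)_k kills every later term; summing the 5 survivors is exact. Sum: \frac{919916061}{126156800}.

First insight: from the first term 3: k + 1/2 divides numerator and denominator alike; C = 3, x = 1/4 after cancelling.
Consecutive-term ratio: r(k) = \frac{1}{4} * (k-4) / [(k-\frac{1}{3}) (k+\frac{5}{3}) (k+1)] - rational in k, leading ratio \frac{1}{4}; with t_0 = 3, classification follows.
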